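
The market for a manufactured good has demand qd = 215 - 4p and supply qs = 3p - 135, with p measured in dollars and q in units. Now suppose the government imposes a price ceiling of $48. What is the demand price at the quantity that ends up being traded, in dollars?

51.5

In a free market, 215 - 4p = 3p - 135 gives the equilibrium p* = 50, q* = 15.
Since 48 < 50, the ceiling is binding.
At p = 48: qd = 215 - 4·48 = 23 and qs = 3·48 - 135 = 9.
Only 9 units reach the market. On the demand curve, the marginal buyer's willingness to pay at q = 9 is (215 - 9)/4 = 51.5.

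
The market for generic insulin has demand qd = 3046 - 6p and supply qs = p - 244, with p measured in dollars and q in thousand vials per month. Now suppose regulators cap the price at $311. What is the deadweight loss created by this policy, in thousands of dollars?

Setting quantity demanded equal to quantity supplied, 3046 - 6p = p - 244, gives p* = 470 and q* = 226.
Because the ceiling (311) lies below the market-clearing price, it is binding.
At p = 311: qd = 3046 - 6·311 = 1180 and qs = 311 - 244 = 67.
Quantity traded falls to 67. At q = 67 the demand price is (3046 - 67)/6 = 496.5 and the supply price is 244 + 67 = 311.
Deadweight loss = ½ · (496.5 - 311) · (226 - 67) = ½ · 185.5 · 159 = 14747.25.

14747.25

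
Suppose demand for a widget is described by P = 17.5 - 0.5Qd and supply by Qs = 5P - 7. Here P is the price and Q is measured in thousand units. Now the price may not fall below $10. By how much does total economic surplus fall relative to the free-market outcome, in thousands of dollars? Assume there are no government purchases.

22.4

Rearranging demand gives Qd = 35 - 2P. Setting quantity demanded equal to quantity supplied, 35 - 2P = 5P - 7, gives P* = 6 and Q* = 23.
Since 10 > 6, the floor is binding.
At P = 10: Qd = 35 - 2·10 = 15 and Qs = 5·10 - 7 = 43.
Quantity traded falls to 15. At Q = 15 the demand price is (35 - 15)/2 = 10 and the supply price is (7 + 15)/5 = 4.4.
Deadweight loss = ½ · (10 - 4.4) · (23 - 15) = ½ · 5.6 · 8 = 22.4.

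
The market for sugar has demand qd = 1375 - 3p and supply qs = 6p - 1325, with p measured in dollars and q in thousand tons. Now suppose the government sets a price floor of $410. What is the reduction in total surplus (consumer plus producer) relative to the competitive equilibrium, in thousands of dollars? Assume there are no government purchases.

Setting quantity demanded equal to quantity supplied, 1375 - 3p = 6p - 1325, gives p* = 300 and q* = 475.
Since 410 > 300, the floor is binding.
At p = 410: qd = 1375 - 3·410 = 145 and qs = 6·410 - 1325 = 1135.
Quantity traded falls to 145. At q = 145 the demand price is (1375 - 145)/3 = 410 and the supply price is (1325 + 145)/6 = 245.
Deadweight loss = ½ · (410 - 245) · (475 - 145) = ½ · 165 · 330 = 27225.

27225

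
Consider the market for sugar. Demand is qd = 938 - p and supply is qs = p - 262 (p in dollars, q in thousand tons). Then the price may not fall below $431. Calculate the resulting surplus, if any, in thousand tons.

0

Equilibrium: 938 - p = p - 262, so 1200 = 2p and p* = 600, q* = 338.
Since 431 is below p* = 600, the floor does not bind and the free-market outcome prevails.
Since the control does not bind, there is no surplus.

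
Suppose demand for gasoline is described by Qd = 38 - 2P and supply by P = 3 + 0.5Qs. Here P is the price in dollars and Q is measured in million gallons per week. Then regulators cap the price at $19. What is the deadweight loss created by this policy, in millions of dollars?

Rearranging supply gives Qs = 2P - 6. Without the control the market clears where 38 - 2P = 2P - 6, i.e. P* = 11 and Q* = 16.
The ceiling of 19 is above the equilibrium price 11, so it is not binding; the market clears at P* = 11, Q* = 16.
Since the control does not bind, no trades are prevented and deadweight loss is zero.

0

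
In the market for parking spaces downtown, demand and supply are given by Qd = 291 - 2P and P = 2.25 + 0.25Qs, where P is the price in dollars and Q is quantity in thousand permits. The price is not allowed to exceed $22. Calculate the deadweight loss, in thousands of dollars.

4704

Rearranging supply gives Qs = 4P - 9. Without the control the market clears where 291 - 2P = 4P - 9, i.e. P* = 50 and Q* = 191.
Since 22 < 50, the ceiling is binding.
At P = 22: Qd = 291 - 2·22 = 247 and Qs = 4·22 - 9 = 79.
Quantity traded falls to 79. At Q = 79 the demand price is (291 - 79)/2 = 106 and the supply price is (9 + 79)/4 = 22.
Deadweight loss = ½ · (106 - 22) · (191 - 79) = ½ · 84 · 112 = 4704.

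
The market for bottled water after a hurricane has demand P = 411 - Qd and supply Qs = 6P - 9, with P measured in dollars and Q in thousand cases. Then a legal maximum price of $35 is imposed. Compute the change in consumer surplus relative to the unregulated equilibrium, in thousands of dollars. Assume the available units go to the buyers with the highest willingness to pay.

-6225

Rearranging demand gives Qd = 411 - P. In a free market, 411 - P = 6P - 9 gives the equilibrium P* = 60, Q* = 351.
The ceiling of 35 is below the equilibrium price 60, so it binds.
At P = 35: Qd = 411 - 35 = 376 and Qs = 6·35 - 9 = 201.
Consumer surplus without the control is ½ · (411 - 60) · 351 = 61600.5.
With the ceiling, 201 units are sold at 35 (assume they go to the highest-value buyers). The demand price at Q = 201 is 210, so CS = ½ · [(411 - 35) + (210 - 35)] · 201 = 55375.5.
Change in consumer surplus = 55375.5 - 61600.5 = -6225.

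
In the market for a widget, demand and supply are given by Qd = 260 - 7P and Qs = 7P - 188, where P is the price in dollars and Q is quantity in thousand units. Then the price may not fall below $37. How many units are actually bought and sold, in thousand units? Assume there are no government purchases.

1

In a free market, 260 - 7P = 7P - 188 gives the equilibrium P* = 32, Q* = 36.
Since 37 > 32, the floor is binding.
At P = 37: Qd = 260 - 7·37 = 1 and Qs = 7·37 - 188 = 71.
The quantity actually transacted is the short side, demand: 1.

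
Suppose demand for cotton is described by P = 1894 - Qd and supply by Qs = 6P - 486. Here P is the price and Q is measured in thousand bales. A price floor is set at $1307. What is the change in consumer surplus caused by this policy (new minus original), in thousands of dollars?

-1035173.5

Rearranging demand gives Qd = 1894 - P. In a free market, 1894 - P = 6P - 486 gives the equilibrium P* = 340, Q* = 1554.
The floor of 1307 is above the equilibrium price 340, so it binds.
At P = 1307: Qd = 1894 - 1307 = 587 and Qs = 6·1307 - 486 = 7356.
Consumer surplus without the control is ½ · (1894 - 340) · 1554 = 1207458.
With the floor, consumers buy 587 units at 1307, so CS = ½ · (1894 - 1307) · 587 = 172284.5.
Change in consumer surplus = 172284.5 - 1207458 = -1035173.5.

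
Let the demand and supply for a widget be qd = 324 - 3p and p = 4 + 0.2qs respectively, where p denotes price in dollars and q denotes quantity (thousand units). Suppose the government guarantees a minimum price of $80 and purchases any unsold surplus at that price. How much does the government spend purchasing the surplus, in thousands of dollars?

23680

Rearranging supply gives qs = 5p - 20. In a free market, 324 - 3p = 5p - 20 gives the equilibrium p* = 43, q* = 195.
Since 80 > 43, the floor is binding.
At p = 80: qd = 324 - 3·80 = 84 and qs = 5·80 - 20 = 380.
Surplus = qs - qd = 296.
Government expenditure = surplus × support price = 296 × 80 = 23680.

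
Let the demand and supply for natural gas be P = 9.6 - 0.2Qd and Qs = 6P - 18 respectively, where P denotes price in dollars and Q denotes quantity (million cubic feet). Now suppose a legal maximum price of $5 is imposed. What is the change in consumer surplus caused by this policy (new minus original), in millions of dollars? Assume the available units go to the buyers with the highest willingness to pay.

Rearranging demand gives Qd = 48 - 5P. Setting quantity demanded equal to quantity supplied, 48 - 5P = 6P - 18, gives P* = 6 and Q* = 18.
Because the ceiling (5) lies below the market-clearing price, it is binding.
At P = 5: Qd = 48 - 5·5 = 23 and Qs = 6·5 - 18 = 12.
Consumer surplus without the control is ½ · (9.6 - 6) · 18 = 32.4.
With the ceiling, 12 units are sold at 5 (assume they go to the highest-value buyers). The demand price at Q = 12 is 7.2, so CS = ½ · [(9.6 - 5) + (7.2 - 5)] · 12 = 40.8.
Change in consumer surplus = 40.8 - 32.4 = 8.4.

8.4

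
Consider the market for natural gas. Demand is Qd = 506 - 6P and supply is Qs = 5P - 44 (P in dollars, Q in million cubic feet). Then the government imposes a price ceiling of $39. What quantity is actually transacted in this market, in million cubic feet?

151

Equilibrium: 506 - 6P = 5P - 44, so 550 = 11P and P* = 50, Q* = 206.
Since 39 < 50, the ceiling is binding.
At P = 39: Qd = 506 - 6·39 = 272 and Qs = 5·39 - 44 = 151.
The quantity actually transacted is the short side, supply: 151.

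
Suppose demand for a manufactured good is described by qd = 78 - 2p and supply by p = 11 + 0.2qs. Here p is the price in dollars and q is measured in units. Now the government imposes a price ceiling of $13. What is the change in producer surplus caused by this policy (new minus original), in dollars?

Rearranging supply gives qs = 5p - 55. Equilibrium: 78 - 2p = 5p - 55, so 133 = 7p and p* = 19, q* = 40.
Because the ceiling (13) lies below the market-clearing price, it is binding.
At p = 13: qd = 78 - 2·13 = 52 and qs = 5·13 - 55 = 10.
Producer surplus without the control is ½ · (19 - 11) · 40 = 160.
With the ceiling, producers sell 10 units at 13, so PS = ½ · (13 - 11) · 10 = 10.
Change in producer surplus = 10 - 160 = -150.

-150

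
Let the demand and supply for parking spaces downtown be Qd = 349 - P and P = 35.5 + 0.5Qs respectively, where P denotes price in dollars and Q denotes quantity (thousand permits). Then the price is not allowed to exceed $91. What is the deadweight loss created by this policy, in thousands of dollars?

Rearranging supply gives Qs = 2P - 71. Setting quantity demanded equal to quantity supplied, 349 - P = 2P - 71, gives P* = 140 and Q* = 209.
The ceiling of 91 is below the equilibrium price 140, so it binds.
At P = 91: Qd = 349 - 91 = 258 and Qs = 2·91 - 71 = 111.
Quantity traded falls to 111. At Q = 111 the demand price is 349 - 111 = 238 and the supply price is (71 + 111)/2 = 91.
Deadweight loss = ½ · (238 - 91) · (209 - 111) = ½ · 147 · 98 = 7203.

7203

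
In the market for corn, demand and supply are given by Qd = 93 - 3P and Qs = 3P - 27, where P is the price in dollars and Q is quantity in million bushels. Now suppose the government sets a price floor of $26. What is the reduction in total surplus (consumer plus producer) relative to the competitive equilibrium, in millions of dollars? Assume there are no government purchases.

108

Without the control the market clears where 93 - 3P = 3P - 27, i.e. P* = 20 and Q* = 33.
Since 26 > 20, the floor is binding.
At P = 26: Qd = 93 - 3·26 = 15 and Qs = 3·26 - 27 = 51.
Quantity traded falls to 15. At Q = 15 the demand price is (93 - 15)/3 = 26 and the supply price is (27 + 15)/3 = 14.
Deadweight loss = ½ · (26 - 14) · (33 - 15) = ½ · 12 · 18 = 108.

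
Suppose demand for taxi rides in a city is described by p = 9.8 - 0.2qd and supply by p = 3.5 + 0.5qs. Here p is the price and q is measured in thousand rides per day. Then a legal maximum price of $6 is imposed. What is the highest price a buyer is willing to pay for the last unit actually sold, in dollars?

8.8

Rearranging demand gives qd = 49 - 5p; rearranging supply gives qs = 2p - 7. Equilibrium: 49 - 5p = 2p - 7, so 56 = 7p and p* = 8, q* = 9.
Because the ceiling (6) lies below the market-clearing price, it is binding.
At p = 6: qd = 49 - 5·6 = 19 and qs = 2·6 - 7 = 5.
Only 5 units reach the market. On the demand curve, the marginal buyer's willingness to pay at q = 5 is (49 - 5)/5 = 8.8.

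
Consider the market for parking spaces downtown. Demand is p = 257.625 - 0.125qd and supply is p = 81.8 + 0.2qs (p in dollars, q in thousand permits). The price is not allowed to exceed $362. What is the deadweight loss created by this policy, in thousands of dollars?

Rearranging demand gives qd = 2061 - 8p; rearranging supply gives qs = 5p - 409. Setting quantity demanded equal to quantity supplied, 2061 - 8p = 5p - 409, gives p* = 190 and q* = 541.
Since 362 is above p* = 190, the ceiling does not bind and the free-market outcome prevails.
Since the control does not bind, no trades are prevented and deadweight loss is zero.

0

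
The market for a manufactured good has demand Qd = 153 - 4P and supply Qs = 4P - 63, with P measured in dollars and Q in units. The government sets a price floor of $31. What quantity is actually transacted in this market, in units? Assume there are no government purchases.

Without the control the market clears where 153 - 4P = 4P - 63, i.e. P* = 27 and Q* = 45.
Because the floor (31) lies above the market-clearing price, it is binding.
At P = 31: Qd = 153 - 4·31 = 29 and Qs = 4·31 - 63 = 61.
The quantity actually transacted is the short side, demand: 29.

29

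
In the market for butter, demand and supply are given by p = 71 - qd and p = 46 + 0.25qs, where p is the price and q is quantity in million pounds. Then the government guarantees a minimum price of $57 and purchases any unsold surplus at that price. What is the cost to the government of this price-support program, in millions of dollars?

Rearranging demand gives qd = 71 - p; rearranging supply gives qs = 4p - 184. Setting quantity demanded equal to quantity supplied, 71 - p = 4p - 184, gives p* = 51 and q* = 20.
Since 57 > 51, the floor is binding.
At p = 57: qd = 71 - 57 = 14 and qs = 4·57 - 184 = 44.
Surplus = qs - qd = 30.
Government expenditure = surplus × support price = 30 × 57 = 1710.

1710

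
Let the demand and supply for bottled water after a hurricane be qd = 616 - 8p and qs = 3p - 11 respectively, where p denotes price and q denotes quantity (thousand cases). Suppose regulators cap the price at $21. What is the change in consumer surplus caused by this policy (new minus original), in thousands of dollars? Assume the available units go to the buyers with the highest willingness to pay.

1143

Setting quantity demanded equal to quantity supplied, 616 - 8p = 3p - 11, gives p* = 57 and q* = 160.
Because the ceiling (21) lies below the market-clearing price, it is binding.
At p = 21: qd = 616 - 8·21 = 448 and qs = 3·21 - 11 = 52.
Consumer surplus without the control is ½ · (77 - 57) · 160 = 1600.
With the ceiling, 52 units are sold at 21 (assume they go to the highest-value buyers). The demand price at q = 52 is 70.5, so CS = ½ · [(77 - 21) + (70.5 - 21)] · 52 = 2743.
Change in consumer surplus = 2743 - 1600 = 1143.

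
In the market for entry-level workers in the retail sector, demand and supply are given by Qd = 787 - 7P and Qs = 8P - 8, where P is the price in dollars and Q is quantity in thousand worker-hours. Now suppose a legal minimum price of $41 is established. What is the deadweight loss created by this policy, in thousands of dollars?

Equilibrium: 787 - 7P = 8P - 8, so 795 = 15P and P* = 53, Q* = 416.
The floor of 41 is below the equilibrium price 53, so it is not binding; the market clears at P* = 53, Q* = 416.
Since the control does not bind, no trades are prevented and deadweight loss is zero.

0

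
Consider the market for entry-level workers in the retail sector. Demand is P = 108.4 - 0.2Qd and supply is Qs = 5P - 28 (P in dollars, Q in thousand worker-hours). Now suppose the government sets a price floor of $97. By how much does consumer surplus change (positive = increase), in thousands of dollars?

-6280

Rearranging demand gives Qd = 542 - 5P. Equilibrium: 542 - 5P = 5P - 28, so 570 = 10P and P* = 57, Q* = 257.
The floor of 97 is above the equilibrium price 57, so it binds.
At P = 97: Qd = 542 - 5·97 = 57 and Qs = 5·97 - 28 = 457.
Consumer surplus without the control is ½ · (108.4 - 57) · 257 = 6604.9.
With the floor, consumers buy 57 units at 97, so CS = ½ · (108.4 - 97) · 57 = 324.9.
Change in consumer surplus = 324.9 - 6604.9 = -6280.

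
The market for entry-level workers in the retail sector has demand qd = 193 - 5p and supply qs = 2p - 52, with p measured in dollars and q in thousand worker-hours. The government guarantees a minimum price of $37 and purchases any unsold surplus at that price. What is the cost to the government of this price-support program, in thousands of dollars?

Setting quantity demanded equal to quantity supplied, 193 - 5p = 2p - 52, gives p* = 35 and q* = 18.
The floor of 37 is above the equilibrium price 35, so it binds.
At p = 37: qd = 193 - 5·37 = 8 and qs = 2·37 - 52 = 22.
Surplus = qs - qd = 14.
Government expenditure = surplus × support price = 14 × 37 = 518.

518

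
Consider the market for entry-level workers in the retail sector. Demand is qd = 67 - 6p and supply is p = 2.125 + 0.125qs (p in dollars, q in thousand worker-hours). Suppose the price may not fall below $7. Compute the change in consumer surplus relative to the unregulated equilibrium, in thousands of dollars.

-28

Rearranging supply gives qs = 8p - 17. Setting quantity demanded equal to quantity supplied, 67 - 6p = 8p - 17, gives p* = 6 and q* = 31.
Because the floor (7) lies above the market-clearing price, it is binding.
At p = 7: qd = 67 - 6·7 = 25 and qs = 8·7 - 17 = 39.
Consumer surplus without the control is ½ · (67/6 - 6) · 31 = 961/12.
With the floor, consumers buy 25 units at 7, so CS = ½ · (67/6 - 7) · 25 = 625/12.
Change in consumer surplus = 625/12 - 961/12 = -28.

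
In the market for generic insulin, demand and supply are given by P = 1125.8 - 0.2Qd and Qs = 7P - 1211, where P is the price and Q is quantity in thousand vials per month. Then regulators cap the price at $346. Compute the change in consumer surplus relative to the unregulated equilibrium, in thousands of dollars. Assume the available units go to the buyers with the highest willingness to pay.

Rearranging demand gives Qd = 5629 - 5P. Setting quantity demanded equal to quantity supplied, 5629 - 5P = 7P - 1211, gives P* = 570 and Q* = 2779.
Since 346 < 570, the ceiling is binding.
At P = 346: Qd = 5629 - 5·346 = 3899 and Qs = 7·346 - 1211 = 1211.
Consumer surplus without the control is ½ · (1125.8 - 570) · 2779 = 772284.1.
With the ceiling, 1211 units are sold at 346 (assume they go to the highest-value buyers). The demand price at Q = 1211 is 883.6, so CS = ½ · [(1125.8 - 346) + (883.6 - 346)] · 1211 = 797685.7.
Change in consumer surplus = 797685.7 - 772284.1 = 25401.6.

25401.6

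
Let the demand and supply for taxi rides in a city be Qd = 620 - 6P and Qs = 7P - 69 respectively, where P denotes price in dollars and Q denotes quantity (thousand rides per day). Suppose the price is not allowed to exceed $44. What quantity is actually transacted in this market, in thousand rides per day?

Without the control the market clears where 620 - 6P = 7P - 69, i.e. P* = 53 and Q* = 302.
Since 44 < 53, the ceiling is binding.
At P = 44: Qd = 620 - 6·44 = 356 and Qs = 7·44 - 69 = 239.
The quantity actually transacted is the short side, supply: 239.

239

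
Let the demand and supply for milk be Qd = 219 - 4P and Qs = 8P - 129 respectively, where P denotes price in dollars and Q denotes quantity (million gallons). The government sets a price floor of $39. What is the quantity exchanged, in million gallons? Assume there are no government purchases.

63

In a free market, 219 - 4P = 8P - 129 gives the equilibrium P* = 29, Q* = 103.
Since 39 > 29, the floor is binding.
At P = 39: Qd = 219 - 4·39 = 63 and Qs = 8·39 - 129 = 183.
The quantity actually transacted is the short side, demand: 63.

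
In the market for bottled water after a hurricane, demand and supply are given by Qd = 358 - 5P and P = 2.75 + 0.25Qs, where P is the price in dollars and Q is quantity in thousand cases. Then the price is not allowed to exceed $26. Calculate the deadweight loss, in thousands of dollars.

810

Rearranging supply gives Qs = 4P - 11. Equilibrium: 358 - 5P = 4P - 11, so 369 = 9P and P* = 41, Q* = 153.
The ceiling of 26 is below the equilibrium price 41, so it binds.
At P = 26: Qd = 358 - 5·26 = 228 and Qs = 4·26 - 11 = 93.
Quantity traded falls to 93. At Q = 93 the demand price is (358 - 93)/5 = 53 and the supply price is (11 + 93)/4 = 26.
Deadweight loss = ½ · (53 - 26) · (153 - 93) = ½ · 27 · 60 = 810.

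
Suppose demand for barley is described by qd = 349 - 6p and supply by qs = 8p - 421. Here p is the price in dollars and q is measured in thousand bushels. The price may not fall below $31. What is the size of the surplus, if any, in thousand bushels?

Equilibrium: 349 - 6p = 8p - 421, so 770 = 14p and p* = 55, q* = 19.
The floor of 31 is below the equilibrium price 55, so it is not binding; the market clears at p* = 55, q* = 19.
Since the control does not bind, there is no surplus.

0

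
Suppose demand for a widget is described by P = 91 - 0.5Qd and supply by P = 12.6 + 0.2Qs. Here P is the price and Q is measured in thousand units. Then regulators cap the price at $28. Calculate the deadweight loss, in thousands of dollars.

Rearranging demand gives Qd = 182 - 2P; rearranging supply gives Qs = 5P - 63. In a free market, 182 - 2P = 5P - 63 gives the equilibrium P* = 35, Q* = 112.
The ceiling of 28 is below the equilibrium price 35, so it binds.
At P = 28: Qd = 182 - 2·28 = 126 and Qs = 5·28 - 63 = 77.
Quantity traded falls to 77. At Q = 77 the demand price is (182 - 77)/2 = 52.5 and the supply price is (63 + 77)/5 = 28.
Deadweight loss = ½ · (52.5 - 28) · (112 - 77) = ½ · 24.5 · 35 = 428.75.

428.75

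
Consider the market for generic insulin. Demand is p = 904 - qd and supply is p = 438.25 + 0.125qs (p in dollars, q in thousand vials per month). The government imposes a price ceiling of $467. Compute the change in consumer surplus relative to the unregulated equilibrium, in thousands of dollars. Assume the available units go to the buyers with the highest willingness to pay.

Rearranging demand gives qd = 904 - p; rearranging supply gives qs = 8p - 3506. Setting quantity demanded equal to quantity supplied, 904 - p = 8p - 3506, gives p* = 490 and q* = 414.
The ceiling of 467 is below the equilibrium price 490, so it binds.
At p = 467: qd = 904 - 467 = 437 and qs = 8·467 - 3506 = 230.
Consumer surplus without the control is ½ · (904 - 490) · 414 = 85698.
With the ceiling, 230 units are sold at 467 (assume they go to the highest-value buyers). The demand price at q = 230 is 674, so CS = ½ · [(904 - 467) + (674 - 467)] · 230 = 74060.
Change in consumer surplus = 74060 - 85698 = -11638.

-11638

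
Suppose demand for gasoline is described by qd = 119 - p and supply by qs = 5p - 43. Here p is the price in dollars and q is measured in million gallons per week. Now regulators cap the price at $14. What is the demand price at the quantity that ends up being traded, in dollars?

Setting quantity demanded equal to quantity supplied, 119 - p = 5p - 43, gives p* = 27 and q* = 92.
Since 14 < 27, the ceiling is binding.
At p = 14: qd = 119 - 14 = 105 and qs = 5·14 - 43 = 27.
Only 27 units reach the market. On the demand curve, the marginal buyer's willingness to pay at q = 27 is (119 - 27) = 92.

92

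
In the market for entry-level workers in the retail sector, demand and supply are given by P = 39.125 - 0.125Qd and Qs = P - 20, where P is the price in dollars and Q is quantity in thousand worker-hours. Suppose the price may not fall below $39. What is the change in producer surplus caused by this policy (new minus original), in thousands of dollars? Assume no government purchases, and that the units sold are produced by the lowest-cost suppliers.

Rearranging demand gives Qd = 313 - 8P. Equilibrium: 313 - 8P = P - 20, so 333 = 9P and P* = 37, Q* = 17.
Because the floor (39) lies above the market-clearing price, it is binding.
At P = 39: Qd = 313 - 8·39 = 1 and Qs = 39 - 20 = 19.
Producer surplus without the control is ½ · (37 - 20) · 17 = 144.5.
With the floor, 1 units are sold at 39. The supply price at Q = 1 is 21, so PS = ½ · [(39 - 20) + (39 - 21)] · 1 = 18.5.
Change in producer surplus = 18.5 - 144.5 = -126.

-126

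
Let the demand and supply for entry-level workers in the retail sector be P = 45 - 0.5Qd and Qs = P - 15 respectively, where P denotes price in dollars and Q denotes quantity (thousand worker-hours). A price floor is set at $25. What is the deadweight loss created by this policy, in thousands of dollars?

0

Rearranging demand gives Qd = 90 - 2P. In a free market, 90 - 2P = P - 15 gives the equilibrium P* = 35, Q* = 20.
Since 25 is below P* = 35, the floor does not bind and the free-market outcome prevails.
Since the control does not bind, no trades are prevented and deadweight loss is zero.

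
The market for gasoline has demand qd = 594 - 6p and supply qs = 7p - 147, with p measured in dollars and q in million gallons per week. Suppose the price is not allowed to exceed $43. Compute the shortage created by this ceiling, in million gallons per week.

182

Setting quantity demanded equal to quantity supplied, 594 - 6p = 7p - 147, gives p* = 57 and q* = 252.
Since 43 < 57, the ceiling is binding.
At p = 43: qd = 594 - 6·43 = 336 and qs = 7·43 - 147 = 154.
Shortage = qd - qs = 336 - 154 = 182.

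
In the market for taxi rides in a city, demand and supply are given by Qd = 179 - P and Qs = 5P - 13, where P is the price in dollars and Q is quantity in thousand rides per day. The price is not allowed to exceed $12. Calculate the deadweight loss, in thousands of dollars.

6000

In a free market, 179 - P = 5P - 13 gives the equilibrium P* = 32, Q* = 147.
Since 12 < 32, the ceiling is binding.
At P = 12: Qd = 179 - 12 = 167 and Qs = 5·12 - 13 = 47.
Quantity traded falls to 47. At Q = 47 the demand price is 179 - 47 = 132 and the supply price is (13 + 47)/5 = 12.
Deadweight loss = ½ · (132 - 12) · (147 - 47) = ½ · 120 · 100 = 6000.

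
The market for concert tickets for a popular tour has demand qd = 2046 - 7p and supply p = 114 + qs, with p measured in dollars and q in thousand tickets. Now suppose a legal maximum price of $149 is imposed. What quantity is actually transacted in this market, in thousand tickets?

Rearranging supply gives qs = p - 114. Setting quantity demanded equal to quantity supplied, 2046 - 7p = p - 114, gives p* = 270 and q* = 156.
The ceiling of 149 is below the equilibrium price 270, so it binds.
At p = 149: qd = 2046 - 7·149 = 1003 and qs = 149 - 114 = 35.
The quantity actually transacted is the short side, supply: 35.

35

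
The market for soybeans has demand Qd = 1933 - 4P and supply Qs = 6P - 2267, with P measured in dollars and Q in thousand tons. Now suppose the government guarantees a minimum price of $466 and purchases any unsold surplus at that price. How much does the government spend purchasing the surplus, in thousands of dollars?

214360

In a free market, 1933 - 4P = 6P - 2267 gives the equilibrium P* = 420, Q* = 253.
Since 466 > 420, the floor is binding.
At P = 466: Qd = 1933 - 4·466 = 69 and Qs = 6·466 - 2267 = 529.
Surplus = Qs - Qd = 460.
Government expenditure = surplus × support price = 460 × 466 = 214360.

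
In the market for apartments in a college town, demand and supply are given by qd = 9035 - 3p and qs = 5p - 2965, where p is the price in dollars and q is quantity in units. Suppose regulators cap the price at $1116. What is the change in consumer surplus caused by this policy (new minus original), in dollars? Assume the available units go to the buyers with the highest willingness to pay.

Setting quantity demanded equal to quantity supplied, 9035 - 3p = 5p - 2965, gives p* = 1500 and q* = 4535.
Because the ceiling (1116) lies below the market-clearing price, it is binding.
At p = 1116: qd = 9035 - 3·1116 = 5687 and qs = 5·1116 - 2965 = 2615.
Consumer surplus without the control is ½ · (9035/3 - 1500) · 4535 = 20566225/6.
With the ceiling, 2615 units are sold at 1116 (assume they go to the highest-value buyers). The demand price at q = 2615 is 2140, so CS = ½ · [(9035/3 - 1116) + (2140 - 1116)] · 2615 = 22904785/6.
Change in consumer surplus = 22904785/6 - 20566225/6 = 389760.

389760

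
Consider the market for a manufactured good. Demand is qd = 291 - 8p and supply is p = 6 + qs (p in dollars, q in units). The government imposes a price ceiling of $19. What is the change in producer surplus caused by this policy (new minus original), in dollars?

-280

Rearranging supply gives qs = p - 6. Equilibrium: 291 - 8p = p - 6, so 297 = 9p and p* = 33, q* = 27.
Because the ceiling (19) lies below the market-clearing price, it is binding.
At p = 19: qd = 291 - 8·19 = 139 and qs = 19 - 6 = 13.
Producer surplus without the control is ½ · (33 - 6) · 27 = 364.5.
With the ceiling, producers sell 13 units at 19, so PS = ½ · (19 - 6) · 13 = 84.5.
Change in producer surplus = 84.5 - 364.5 = -280.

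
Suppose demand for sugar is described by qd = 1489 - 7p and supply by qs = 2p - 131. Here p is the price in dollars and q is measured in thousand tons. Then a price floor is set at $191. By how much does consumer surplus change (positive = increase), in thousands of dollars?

Equilibrium: 1489 - 7p = 2p - 131, so 1620 = 9p and p* = 180, q* = 229.
The floor of 191 is above the equilibrium price 180, so it binds.
At p = 191: qd = 1489 - 7·191 = 152 and qs = 2·191 - 131 = 251.
Consumer surplus without the control is ½ · (1489/7 - 180) · 229 = 52441/14.
With the floor, consumers buy 152 units at 191, so CS = ½ · (1489/7 - 191) · 152 = 11552/7.
Change in consumer surplus = 11552/7 - 52441/14 = -2095.5.

-2095.5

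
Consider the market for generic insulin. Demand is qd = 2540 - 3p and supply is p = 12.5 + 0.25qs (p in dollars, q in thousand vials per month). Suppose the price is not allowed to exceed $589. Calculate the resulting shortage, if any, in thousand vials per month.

Rearranging supply gives qs = 4p - 50. In a free market, 2540 - 3p = 4p - 50 gives the equilibrium p* = 370, q* = 1430.
Since 589 is above p* = 370, the ceiling does not bind and the free-market outcome prevails.
Since the control does not bind, there is no shortage.

0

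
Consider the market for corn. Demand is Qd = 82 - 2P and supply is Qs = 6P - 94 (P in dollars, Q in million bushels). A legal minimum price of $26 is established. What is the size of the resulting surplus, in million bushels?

Equilibrium: 82 - 2P = 6P - 94, so 176 = 8P and P* = 22, Q* = 38.
The floor of 26 is above the equilibrium price 22, so it binds.
At P = 26: Qd = 82 - 2·26 = 30 and Qs = 6·26 - 94 = 62.
Surplus = Qs - Qd = 62 - 30 = 32.

32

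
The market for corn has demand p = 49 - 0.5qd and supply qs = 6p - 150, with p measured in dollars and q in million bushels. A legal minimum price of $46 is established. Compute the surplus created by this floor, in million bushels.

Rearranging demand gives qd = 98 - 2p. In a free market, 98 - 2p = 6p - 150 gives the equilibrium p* = 31, q* = 36.
Because the floor (46) lies above the market-clearing price, it is binding.
At p = 46: qd = 98 - 2·46 = 6 and qs = 6·46 - 150 = 126.
Surplus = qs - qd = 126 - 6 = 120.

120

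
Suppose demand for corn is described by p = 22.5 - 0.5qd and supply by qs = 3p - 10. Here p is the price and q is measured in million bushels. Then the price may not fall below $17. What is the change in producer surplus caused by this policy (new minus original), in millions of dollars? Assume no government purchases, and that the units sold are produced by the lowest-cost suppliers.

42

Rearranging demand gives qd = 45 - 2p. Equilibrium: 45 - 2p = 3p - 10, so 55 = 5p and p* = 11, q* = 23.
Since 17 > 11, the floor is binding.
At p = 17: qd = 45 - 2·17 = 11 and qs = 3·17 - 10 = 41.
Producer surplus without the control is ½ · (11 - 10/3) · 23 = 529/6.
With the floor, 11 units are sold at 17. The supply price at q = 11 is 7, so PS = ½ · [(17 - 10/3) + (17 - 7)] · 11 = 781/6.
Change in producer surplus = 781/6 - 529/6 = 42.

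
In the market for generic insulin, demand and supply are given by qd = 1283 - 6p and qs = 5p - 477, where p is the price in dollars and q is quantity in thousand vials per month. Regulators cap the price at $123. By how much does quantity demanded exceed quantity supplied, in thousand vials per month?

407

Setting quantity demanded equal to quantity supplied, 1283 - 6p = 5p - 477, gives p* = 160 and q* = 323.
Because the ceiling (123) lies below the market-clearing price, it is binding.
At p = 123: qd = 1283 - 6·123 = 545 and qs = 5·123 - 477 = 138.
Shortage = qd - qs = 545 - 138 = 407.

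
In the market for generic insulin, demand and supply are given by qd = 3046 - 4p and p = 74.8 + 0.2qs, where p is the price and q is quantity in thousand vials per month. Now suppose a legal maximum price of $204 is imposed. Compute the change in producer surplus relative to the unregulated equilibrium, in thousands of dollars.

-191136

Rearranging supply gives qs = 5p - 374. Equilibrium: 3046 - 4p = 5p - 374, so 3420 = 9p and p* = 380, q* = 1526.
The ceiling of 204 is below the equilibrium price 380, so it binds.
At p = 204: qd = 3046 - 4·204 = 2230 and qs = 5·204 - 374 = 646.
Producer surplus without the control is ½ · (380 - 74.8) · 1526 = 232867.6.
With the ceiling, producers sell 646 units at 204, so PS = ½ · (204 - 74.8) · 646 = 41731.6.
Change in producer surplus = 41731.6 - 232867.6 = -191136.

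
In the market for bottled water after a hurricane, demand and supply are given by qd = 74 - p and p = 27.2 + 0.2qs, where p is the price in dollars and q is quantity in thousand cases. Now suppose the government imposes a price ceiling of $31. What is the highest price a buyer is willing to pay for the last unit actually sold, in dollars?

55

Rearranging supply gives qs = 5p - 136. Without the control the market clears where 74 - p = 5p - 136, i.e. p* = 35 and q* = 39.
The ceiling of 31 is below the equilibrium price 35, so it binds.
At p = 31: qd = 74 - 31 = 43 and qs = 5·31 - 136 = 19.
Only 19 units reach the market. On the demand curve, the marginal buyer's willingness to pay at q = 19 is (74 - 19) = 55.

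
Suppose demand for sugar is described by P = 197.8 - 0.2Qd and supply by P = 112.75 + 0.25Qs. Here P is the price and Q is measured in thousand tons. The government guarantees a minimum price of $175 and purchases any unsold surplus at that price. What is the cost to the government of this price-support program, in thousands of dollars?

Rearranging demand gives Qd = 989 - 5P; rearranging supply gives Qs = 4P - 451. Equilibrium: 989 - 5P = 4P - 451, so 1440 = 9P and P* = 160, Q* = 189.
The floor of 175 is above the equilibrium price 160, so it binds.
At P = 175: Qd = 989 - 5·175 = 114 and Qs = 4·175 - 451 = 249.
Surplus = Qs - Qd = 135.
Government expenditure = surplus × support price = 135 × 175 = 23625.

23625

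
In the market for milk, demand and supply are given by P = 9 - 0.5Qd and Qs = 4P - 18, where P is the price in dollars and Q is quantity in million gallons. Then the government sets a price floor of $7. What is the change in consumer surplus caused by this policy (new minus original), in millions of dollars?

Rearranging demand gives Qd = 18 - 2P. In a free market, 18 - 2P = 4P - 18 gives the equilibrium P* = 6, Q* = 6.
Because the floor (7) lies above the market-clearing price, it is binding.
At P = 7: Qd = 18 - 2·7 = 4 and Qs = 4·7 - 18 = 10.
Consumer surplus without the control is ½ · (9 - 6) · 6 = 9.
With the floor, consumers buy 4 units at 7, so CS = ½ · (9 - 7) · 4 = 4.
Change in consumer surplus = 4 - 9 = -5.

-5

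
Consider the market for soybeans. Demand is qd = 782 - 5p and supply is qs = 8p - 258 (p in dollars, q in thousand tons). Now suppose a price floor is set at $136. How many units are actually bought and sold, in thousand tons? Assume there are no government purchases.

102

In a free market, 782 - 5p = 8p - 258 gives the equilibrium p* = 80, q* = 382.
The floor of 136 is above the equilibrium price 80, so it binds.
At p = 136: qd = 782 - 5·136 = 102 and qs = 8·136 - 258 = 830.
The quantity actually transacted is the short side, demand: 102.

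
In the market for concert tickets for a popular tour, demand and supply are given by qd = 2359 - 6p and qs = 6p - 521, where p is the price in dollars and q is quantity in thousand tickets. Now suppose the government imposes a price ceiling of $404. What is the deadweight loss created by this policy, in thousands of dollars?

0

Setting quantity demanded equal to quantity supplied, 2359 - 6p = 6p - 521, gives p* = 240 and q* = 919.
The ceiling of 404 is above the equilibrium price 240, so it is not binding; the market clears at p* = 240, q* = 919.
Since the control does not bind, no trades are prevented and deadweight loss is zero.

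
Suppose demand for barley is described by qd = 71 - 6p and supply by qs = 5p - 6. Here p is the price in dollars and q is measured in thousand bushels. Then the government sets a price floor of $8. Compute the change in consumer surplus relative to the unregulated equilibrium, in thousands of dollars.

-26

Setting quantity demanded equal to quantity supplied, 71 - 6p = 5p - 6, gives p* = 7 and q* = 29.
Because the floor (8) lies above the market-clearing price, it is binding.
At p = 8: qd = 71 - 6·8 = 23 and qs = 5·8 - 6 = 34.
Consumer surplus without the control is ½ · (71/6 - 7) · 29 = 841/12.
With the floor, consumers buy 23 units at 8, so CS = ½ · (71/6 - 8) · 23 = 529/12.
Change in consumer surplus = 529/12 - 841/12 = -26.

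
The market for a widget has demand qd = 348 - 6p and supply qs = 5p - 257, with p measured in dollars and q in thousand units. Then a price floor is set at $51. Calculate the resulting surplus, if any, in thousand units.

Setting quantity demanded equal to quantity supplied, 348 - 6p = 5p - 257, gives p* = 55 and q* = 18.
The floor of 51 is below the equilibrium price 55, so it is not binding; the market clears at p* = 55, q* = 18.
Since the control does not bind, there is no surplus.

0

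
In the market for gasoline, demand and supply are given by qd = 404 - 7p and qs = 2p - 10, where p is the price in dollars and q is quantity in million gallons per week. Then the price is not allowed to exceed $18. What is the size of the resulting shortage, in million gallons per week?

Setting quantity demanded equal to quantity supplied, 404 - 7p = 2p - 10, gives p* = 46 and q* = 82.
Since 18 < 46, the ceiling is binding.
At p = 18: qd = 404 - 7·18 = 278 and qs = 2·18 - 10 = 26.
Shortage = qd - qs = 278 - 26 = 252.

252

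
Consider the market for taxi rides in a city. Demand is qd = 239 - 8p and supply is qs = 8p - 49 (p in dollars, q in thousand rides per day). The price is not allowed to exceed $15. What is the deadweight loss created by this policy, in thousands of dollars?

72

Without the control the market clears where 239 - 8p = 8p - 49, i.e. p* = 18 and q* = 95.
The ceiling of 15 is below the equilibrium price 18, so it binds.
At p = 15: qd = 239 - 8·15 = 119 and qs = 8·15 - 49 = 71.
Quantity traded falls to 71. At q = 71 the demand price is (239 - 71)/8 = 21 and the supply price is (49 + 71)/8 = 15.
Deadweight loss = ½ · (21 - 15) · (95 - 71) = ½ · 6 · 24 = 72.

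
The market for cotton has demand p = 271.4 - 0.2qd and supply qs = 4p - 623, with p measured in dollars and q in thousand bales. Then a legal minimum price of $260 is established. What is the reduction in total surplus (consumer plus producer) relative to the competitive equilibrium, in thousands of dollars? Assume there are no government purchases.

Rearranging demand gives qd = 1357 - 5p. In a free market, 1357 - 5p = 4p - 623 gives the equilibrium p* = 220, q* = 257.
Because the floor (260) lies above the market-clearing price, it is binding.
At p = 260: qd = 1357 - 5·260 = 57 and qs = 4·260 - 623 = 417.
Quantity traded falls to 57. At q = 57 the demand price is (1357 - 57)/5 = 260 and the supply price is (623 + 57)/4 = 170.
Deadweight loss = ½ · (260 - 170) · (257 - 57) = ½ · 90 · 200 = 9000.

9000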